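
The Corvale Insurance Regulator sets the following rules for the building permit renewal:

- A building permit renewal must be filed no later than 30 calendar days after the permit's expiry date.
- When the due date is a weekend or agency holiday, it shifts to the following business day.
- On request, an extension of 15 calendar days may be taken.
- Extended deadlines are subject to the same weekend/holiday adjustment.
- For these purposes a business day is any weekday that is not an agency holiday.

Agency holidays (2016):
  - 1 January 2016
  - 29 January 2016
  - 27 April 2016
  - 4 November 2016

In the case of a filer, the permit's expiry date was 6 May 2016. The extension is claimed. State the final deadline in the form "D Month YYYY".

21 June 2016

Trigger date 6 May 2016 + 30 calendar days = 5 June 2016.
5 June 2016 is a Sunday; the next business day is 6 June 2016 (Monday).
The 15-calendar-day extension moves the deadline from 6 June 2016 to 21 June 2016.
21 June 2016 is a Tuesday and not a listed holiday, so it stands.
So the filing is due 21 June 2016.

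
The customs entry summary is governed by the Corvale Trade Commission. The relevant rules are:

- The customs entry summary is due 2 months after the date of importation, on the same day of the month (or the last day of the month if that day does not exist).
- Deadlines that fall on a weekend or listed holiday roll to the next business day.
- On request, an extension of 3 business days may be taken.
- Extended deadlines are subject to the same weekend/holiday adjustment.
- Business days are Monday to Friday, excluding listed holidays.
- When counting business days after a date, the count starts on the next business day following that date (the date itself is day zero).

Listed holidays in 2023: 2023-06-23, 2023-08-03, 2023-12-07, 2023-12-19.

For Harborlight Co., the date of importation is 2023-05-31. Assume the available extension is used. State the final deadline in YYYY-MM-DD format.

Moving 2 months forward from 2023-05-31 on the corresponding day gives 2023-07-31.
2023-07-31 falls on a Monday, which is a business day, so no adjustment is needed.
The 3-business-day extension runs from 2023-07-31 to 2023-08-04.
2023-08-04 is a Friday and not a listed holiday, so it stands.
The final due date is 2023-08-04.

2023-08-04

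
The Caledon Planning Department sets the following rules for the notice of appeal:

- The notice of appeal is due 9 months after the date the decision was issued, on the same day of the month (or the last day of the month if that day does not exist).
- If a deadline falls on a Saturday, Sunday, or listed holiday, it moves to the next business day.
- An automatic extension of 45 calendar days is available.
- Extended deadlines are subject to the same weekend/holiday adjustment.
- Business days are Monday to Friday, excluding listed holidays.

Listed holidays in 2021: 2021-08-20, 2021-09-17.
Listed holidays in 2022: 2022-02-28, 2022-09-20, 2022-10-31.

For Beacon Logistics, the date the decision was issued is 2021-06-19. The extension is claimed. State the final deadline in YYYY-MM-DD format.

9 months after 2021-06-19, on the same day of the month, is 2022-03-19.
2022-03-19 falls on a Saturday. Rolling to the next business day gives 2022-03-21, a Monday.
Add the 45 calendar-day extension to 2022-03-21: 2022-05-05.
2022-05-05 falls on a Thursday, which is a business day, so no adjustment is needed.
Final deadline: 2022-05-05.

2022-05-05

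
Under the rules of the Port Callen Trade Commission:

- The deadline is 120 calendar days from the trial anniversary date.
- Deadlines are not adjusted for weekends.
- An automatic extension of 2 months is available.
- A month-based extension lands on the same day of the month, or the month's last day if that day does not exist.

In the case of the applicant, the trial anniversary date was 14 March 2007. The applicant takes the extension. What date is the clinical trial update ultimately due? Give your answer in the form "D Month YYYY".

120 calendar days after 14 March 2007 is 12 July 2007.
12 July 2007 falls on a Thursday. The rules make no weekend/holiday allowance, so it remains 12 July 2007.
Add 2 months to 12 July 2007: 12 September 2007.
No adjustment is made for weekends or holidays, so 12 September 2007 stands.
Final deadline: 12 September 2007.

12 September 2007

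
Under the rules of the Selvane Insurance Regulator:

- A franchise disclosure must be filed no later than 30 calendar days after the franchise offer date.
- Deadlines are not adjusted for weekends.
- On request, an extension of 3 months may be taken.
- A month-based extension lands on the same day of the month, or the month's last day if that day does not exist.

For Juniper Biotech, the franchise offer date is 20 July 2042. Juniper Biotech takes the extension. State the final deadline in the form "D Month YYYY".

19 November 2042

Adding 30 calendar days to 20 July 2042 gives 19 August 2042.
19 August 2042 falls on a Tuesday. The rules make no weekend/holiday allowance, so it remains 19 August 2042.
Add 3 months to 19 August 2042: 19 November 2042.
No adjustment is made for weekends or holidays, so 19 November 2042 stands.
The final due date is 19 November 2042.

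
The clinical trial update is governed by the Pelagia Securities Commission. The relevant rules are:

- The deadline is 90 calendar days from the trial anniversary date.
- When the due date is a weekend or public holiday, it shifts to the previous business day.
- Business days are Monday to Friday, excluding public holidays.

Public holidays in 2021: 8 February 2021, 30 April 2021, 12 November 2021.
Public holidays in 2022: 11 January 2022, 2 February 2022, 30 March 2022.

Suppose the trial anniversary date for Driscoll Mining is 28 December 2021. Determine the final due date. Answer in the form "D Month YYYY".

28 March 2022

From 28 December 2021, 90 calendar days later is 28 March 2022.
28 March 2022 is a Monday and not a listed holiday, so it stands.
The final due date is 28 March 2022.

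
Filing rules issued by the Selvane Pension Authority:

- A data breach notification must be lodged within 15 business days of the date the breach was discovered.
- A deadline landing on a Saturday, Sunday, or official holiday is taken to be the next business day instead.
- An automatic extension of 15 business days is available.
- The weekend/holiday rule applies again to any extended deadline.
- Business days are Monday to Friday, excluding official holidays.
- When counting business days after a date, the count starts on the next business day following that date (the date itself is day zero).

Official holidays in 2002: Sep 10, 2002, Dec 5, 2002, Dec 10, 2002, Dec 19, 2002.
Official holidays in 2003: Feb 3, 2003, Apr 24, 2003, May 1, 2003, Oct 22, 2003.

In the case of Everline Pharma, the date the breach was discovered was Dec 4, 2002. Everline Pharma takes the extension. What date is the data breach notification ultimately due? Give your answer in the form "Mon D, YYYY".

Starting the day after Dec 4, 2002 and counting 15 business days lands on Dec 30, 2002.
Dec 30, 2002 falls on a Monday, which is a business day, so no adjustment is needed.
The 15-business-day extension runs from Dec 30, 2002 to Jan 20, 2003.
Jan 20, 2003 (Monday) is already a business day.
The final due date is Jan 20, 2003.

Jan 20, 2003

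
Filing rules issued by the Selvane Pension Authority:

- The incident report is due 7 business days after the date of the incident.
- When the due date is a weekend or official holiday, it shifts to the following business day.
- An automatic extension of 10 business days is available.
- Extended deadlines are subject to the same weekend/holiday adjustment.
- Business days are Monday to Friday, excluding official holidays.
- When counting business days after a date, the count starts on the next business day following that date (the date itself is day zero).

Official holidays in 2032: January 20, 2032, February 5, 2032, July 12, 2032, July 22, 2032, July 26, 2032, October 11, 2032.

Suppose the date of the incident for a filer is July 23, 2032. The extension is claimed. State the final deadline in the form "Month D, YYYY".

August 18, 2032

Starting the day after July 23, 2032 and counting 7 business days lands on August 4, 2032.
August 4, 2032 (Wednesday) is already a business day.
Applying the 10-business-day extension: 10 business days after August 4, 2032 is August 18, 2032.
August 18, 2032 falls on a Wednesday, which is a business day, so no adjustment is needed.
So the filing is due August 18, 2032.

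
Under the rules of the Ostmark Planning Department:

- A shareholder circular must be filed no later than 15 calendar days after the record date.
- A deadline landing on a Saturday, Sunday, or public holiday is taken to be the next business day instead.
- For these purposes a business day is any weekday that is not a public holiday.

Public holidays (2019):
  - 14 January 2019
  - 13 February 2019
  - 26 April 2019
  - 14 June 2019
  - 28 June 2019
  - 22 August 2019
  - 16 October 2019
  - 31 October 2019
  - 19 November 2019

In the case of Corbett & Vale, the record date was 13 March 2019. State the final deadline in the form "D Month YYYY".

From 13 March 2019, 15 calendar days later is 28 March 2019.
28 March 2019 (Thursday) is already a business day.
Final deadline: 28 March 2019.

28 March 2019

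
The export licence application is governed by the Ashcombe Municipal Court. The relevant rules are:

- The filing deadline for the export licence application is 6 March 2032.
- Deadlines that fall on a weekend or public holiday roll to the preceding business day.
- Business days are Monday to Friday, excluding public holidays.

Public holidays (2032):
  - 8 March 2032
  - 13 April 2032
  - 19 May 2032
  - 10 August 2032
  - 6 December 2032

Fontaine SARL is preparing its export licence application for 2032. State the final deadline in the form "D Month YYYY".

The statutory due date is 6 March 2032.
Because 6 March 2032 is a Saturday, the deadline becomes 5 March 2032 (Friday).
Deadline: 5 March 2032.

5 March 2032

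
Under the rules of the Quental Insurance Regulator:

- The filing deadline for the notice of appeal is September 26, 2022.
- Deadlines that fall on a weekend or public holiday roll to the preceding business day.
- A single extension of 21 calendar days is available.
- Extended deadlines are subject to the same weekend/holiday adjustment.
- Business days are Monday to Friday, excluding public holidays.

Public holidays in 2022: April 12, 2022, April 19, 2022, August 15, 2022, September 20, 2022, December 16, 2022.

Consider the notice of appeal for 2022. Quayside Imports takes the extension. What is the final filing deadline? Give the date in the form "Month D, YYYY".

The stated deadline is September 26, 2022.
Since September 26, 2022 is a Monday and not a holiday, the date is unchanged.
With the 21-day extension, September 26, 2022 becomes October 17, 2022.
October 17, 2022 is a Monday and not a listed holiday, so it stands.
The final due date is October 17, 2022.

October 17, 2022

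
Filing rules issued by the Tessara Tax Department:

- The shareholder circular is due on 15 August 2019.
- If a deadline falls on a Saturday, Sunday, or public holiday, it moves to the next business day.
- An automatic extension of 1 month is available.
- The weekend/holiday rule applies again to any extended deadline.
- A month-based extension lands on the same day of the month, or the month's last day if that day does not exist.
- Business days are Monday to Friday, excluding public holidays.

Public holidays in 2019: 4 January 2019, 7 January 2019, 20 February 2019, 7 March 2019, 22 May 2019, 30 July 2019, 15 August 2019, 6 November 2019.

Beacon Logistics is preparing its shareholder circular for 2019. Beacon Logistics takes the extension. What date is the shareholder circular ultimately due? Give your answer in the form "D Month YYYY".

16 September 2019

The stated deadline is 15 August 2019.
15 August 2019 is a listed holiday, so it moves to the next business day, 16 August 2019 (Friday).
The 1 month extension carries 16 August 2019 to 16 September 2019.
16 September 2019 falls on a Monday, which is a business day, so no adjustment is needed.
Final deadline: 16 September 2019.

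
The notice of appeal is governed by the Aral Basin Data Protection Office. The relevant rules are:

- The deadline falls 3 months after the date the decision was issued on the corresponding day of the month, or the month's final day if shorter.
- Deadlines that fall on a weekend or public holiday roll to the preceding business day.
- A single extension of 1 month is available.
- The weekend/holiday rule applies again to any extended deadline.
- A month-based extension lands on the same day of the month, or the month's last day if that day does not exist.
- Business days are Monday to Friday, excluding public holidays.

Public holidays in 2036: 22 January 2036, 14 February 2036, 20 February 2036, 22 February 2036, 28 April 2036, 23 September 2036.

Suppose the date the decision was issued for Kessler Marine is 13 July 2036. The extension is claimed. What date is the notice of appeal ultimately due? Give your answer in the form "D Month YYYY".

13 November 2036

Moving 3 months forward from 13 July 2036 on the corresponding day gives 13 October 2036.
13 October 2036 falls on a Monday, which is a business day, so no adjustment is needed.
Add 1 month to 13 October 2036: 13 November 2036.
13 November 2036 falls on a Thursday, which is a business day, so no adjustment is needed.
Final deadline: 13 November 2036.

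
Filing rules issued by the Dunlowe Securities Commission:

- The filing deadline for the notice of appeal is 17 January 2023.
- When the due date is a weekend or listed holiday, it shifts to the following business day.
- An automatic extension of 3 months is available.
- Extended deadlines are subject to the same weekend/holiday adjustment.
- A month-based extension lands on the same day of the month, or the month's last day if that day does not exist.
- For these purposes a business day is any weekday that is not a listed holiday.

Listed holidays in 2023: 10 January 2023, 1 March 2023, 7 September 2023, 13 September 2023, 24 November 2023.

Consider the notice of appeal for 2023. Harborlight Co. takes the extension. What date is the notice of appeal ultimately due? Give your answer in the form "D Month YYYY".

The stated deadline is 17 January 2023.
17 January 2023 is a Tuesday and not a listed holiday, so it stands.
Applying the 3 months extension: 3 months after 17 January 2023 is 17 April 2023.
17 April 2023 (Monday) is already a business day.
So the filing is due 17 April 2023.

17 April 2023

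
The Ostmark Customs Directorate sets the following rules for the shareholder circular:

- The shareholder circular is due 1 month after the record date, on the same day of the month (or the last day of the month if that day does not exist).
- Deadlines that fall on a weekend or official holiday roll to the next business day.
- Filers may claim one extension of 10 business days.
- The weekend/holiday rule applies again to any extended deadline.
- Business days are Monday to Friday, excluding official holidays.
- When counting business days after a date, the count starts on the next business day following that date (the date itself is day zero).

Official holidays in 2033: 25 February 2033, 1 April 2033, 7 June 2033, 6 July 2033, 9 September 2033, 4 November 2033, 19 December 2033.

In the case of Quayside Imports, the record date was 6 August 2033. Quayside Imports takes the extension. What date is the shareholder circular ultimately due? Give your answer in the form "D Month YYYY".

21 September 2033

Moving 1 month forward from 6 August 2033 on the corresponding day gives 6 September 2033.
6 September 2033 falls on a Tuesday, which is a business day, so no adjustment is needed.
The 10-business-day extension runs from 6 September 2033 to 21 September 2033.
21 September 2033 is a Wednesday and not a listed holiday, so it stands.
Final deadline: 21 September 2033.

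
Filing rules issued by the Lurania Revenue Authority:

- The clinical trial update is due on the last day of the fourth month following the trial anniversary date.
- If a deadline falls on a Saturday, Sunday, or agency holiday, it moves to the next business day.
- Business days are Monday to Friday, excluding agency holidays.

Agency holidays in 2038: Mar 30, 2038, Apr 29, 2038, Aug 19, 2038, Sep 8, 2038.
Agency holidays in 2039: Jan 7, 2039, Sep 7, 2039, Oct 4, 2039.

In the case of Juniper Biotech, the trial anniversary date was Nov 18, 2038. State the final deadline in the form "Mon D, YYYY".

Mar 31, 2039

The fourth month after Nov 18, 2038 is March 2039, whose last day is Mar 31, 2039.
Mar 31, 2039 falls on a Thursday, which is a business day, so no adjustment is needed.
Final deadline: Mar 31, 2039.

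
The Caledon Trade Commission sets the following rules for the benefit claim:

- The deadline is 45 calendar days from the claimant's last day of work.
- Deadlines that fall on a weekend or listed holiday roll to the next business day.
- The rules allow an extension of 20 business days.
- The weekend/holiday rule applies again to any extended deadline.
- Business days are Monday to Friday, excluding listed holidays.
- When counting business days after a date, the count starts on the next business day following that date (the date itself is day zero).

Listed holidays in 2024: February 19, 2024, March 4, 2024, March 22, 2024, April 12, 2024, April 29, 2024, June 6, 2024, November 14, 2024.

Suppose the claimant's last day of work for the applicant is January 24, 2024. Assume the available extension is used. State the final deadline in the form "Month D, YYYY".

April 9, 2024

Trigger date January 24, 2024 + 45 calendar days = March 9, 2024.
Because March 9, 2024 is a Saturday, the deadline becomes March 11, 2024 (Monday).
Counting 20 further business days from March 11, 2024 reaches April 9, 2024.
April 9, 2024 (Tuesday) is already a business day.
The final due date is April 9, 2024.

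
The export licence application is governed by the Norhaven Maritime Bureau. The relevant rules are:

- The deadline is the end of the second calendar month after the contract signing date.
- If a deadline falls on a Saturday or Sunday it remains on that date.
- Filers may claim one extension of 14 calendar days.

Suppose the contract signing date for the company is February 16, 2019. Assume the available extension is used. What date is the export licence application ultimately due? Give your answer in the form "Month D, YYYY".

May 14, 2019

The second month after February 16, 2019 is April 2019, whose last day is April 30, 2019.
No adjustment is made for weekends or holidays, so April 30, 2019 stands.
Add the 14 calendar-day extension to April 30, 2019: May 14, 2019.
May 14, 2019 is a Tuesday; no weekend or holiday adjustment applies.
Final deadline: May 14, 2019.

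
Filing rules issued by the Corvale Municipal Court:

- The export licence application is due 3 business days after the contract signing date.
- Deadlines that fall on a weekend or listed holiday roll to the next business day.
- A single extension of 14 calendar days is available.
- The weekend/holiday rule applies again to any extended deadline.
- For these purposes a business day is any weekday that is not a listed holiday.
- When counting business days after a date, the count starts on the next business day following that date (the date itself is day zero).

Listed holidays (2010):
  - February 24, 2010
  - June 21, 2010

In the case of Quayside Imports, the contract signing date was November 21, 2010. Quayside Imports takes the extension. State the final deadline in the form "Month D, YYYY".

Counting 3 business days after November 21, 2010 (skipping weekends and listed holidays) reaches November 24, 2010.
November 24, 2010 falls on a Wednesday, which is a business day, so no adjustment is needed.
With the 14-day extension, November 24, 2010 becomes December 8, 2010.
December 8, 2010 is a Wednesday and not a listed holiday, so it stands.
Final deadline: December 8, 2010.

December 8, 2010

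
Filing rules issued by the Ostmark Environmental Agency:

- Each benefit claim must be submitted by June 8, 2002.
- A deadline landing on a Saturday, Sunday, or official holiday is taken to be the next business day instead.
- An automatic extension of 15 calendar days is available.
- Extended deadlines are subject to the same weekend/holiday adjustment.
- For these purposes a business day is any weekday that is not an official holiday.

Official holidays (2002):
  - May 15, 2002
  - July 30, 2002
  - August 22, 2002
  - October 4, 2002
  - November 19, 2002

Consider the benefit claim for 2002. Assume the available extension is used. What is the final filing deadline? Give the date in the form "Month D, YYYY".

June 25, 2002

The stated deadline is June 8, 2002.
Because June 8, 2002 is a Saturday, the deadline becomes June 10, 2002 (Monday).
The 15-calendar-day extension moves the deadline from June 10, 2002 to June 25, 2002.
Since June 25, 2002 is a Tuesday and not a holiday, the date is unchanged.
Final deadline: June 25, 2002.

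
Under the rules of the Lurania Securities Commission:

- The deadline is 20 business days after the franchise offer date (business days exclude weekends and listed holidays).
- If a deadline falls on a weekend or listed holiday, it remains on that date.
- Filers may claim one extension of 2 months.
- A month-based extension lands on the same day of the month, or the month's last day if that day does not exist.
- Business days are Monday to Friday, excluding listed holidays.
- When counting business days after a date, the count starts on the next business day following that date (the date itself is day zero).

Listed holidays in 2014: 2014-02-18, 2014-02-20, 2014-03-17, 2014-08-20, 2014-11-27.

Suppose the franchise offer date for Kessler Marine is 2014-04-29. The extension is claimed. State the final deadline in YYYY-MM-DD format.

Counting 20 business days after 2014-04-29 (skipping weekends and listed holidays) reaches 2014-05-27.
2014-05-27 falls on a Tuesday. The rules make no weekend/holiday allowance, so it remains 2014-05-27.
Add 2 months to 2014-05-27: 2014-07-27.
2014-07-27 is a Sunday; no weekend or holiday adjustment applies.
Final deadline: 2014-07-27.

2014-07-27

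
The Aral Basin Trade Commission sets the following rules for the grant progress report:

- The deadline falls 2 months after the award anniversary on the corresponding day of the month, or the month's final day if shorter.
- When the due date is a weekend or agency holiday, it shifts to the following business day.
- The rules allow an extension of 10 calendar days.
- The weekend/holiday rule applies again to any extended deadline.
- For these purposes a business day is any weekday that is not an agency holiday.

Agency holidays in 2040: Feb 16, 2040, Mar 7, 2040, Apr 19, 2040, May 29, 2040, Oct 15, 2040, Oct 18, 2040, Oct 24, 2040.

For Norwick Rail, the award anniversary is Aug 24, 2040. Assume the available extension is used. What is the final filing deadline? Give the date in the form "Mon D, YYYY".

Nov 5, 2040

2 months from Aug 24, 2040 is Oct 24, 2040.
Oct 24, 2040 falls on a listed holiday. Rolling to the next business day gives Oct 25, 2040, a Thursday.
The 10-calendar-day extension moves the deadline from Oct 25, 2040 to Nov 4, 2040.
Nov 4, 2040 falls on a Sunday. Rolling to the next business day gives Nov 5, 2040, a Monday.
Final deadline: Nov 5, 2040.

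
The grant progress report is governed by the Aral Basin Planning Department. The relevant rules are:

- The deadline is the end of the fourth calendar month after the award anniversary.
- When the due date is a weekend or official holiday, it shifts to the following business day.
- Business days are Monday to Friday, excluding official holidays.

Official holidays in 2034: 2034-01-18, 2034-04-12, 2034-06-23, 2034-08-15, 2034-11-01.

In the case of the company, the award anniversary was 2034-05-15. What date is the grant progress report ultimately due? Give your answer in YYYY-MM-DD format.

4 months after 2034-05-15 falls in September 2034; the last day of that month is 2034-09-30.
2034-09-30 is a Saturday; the next business day is 2034-10-02 (Monday).
Deadline: 2034-10-02.

2034-10-02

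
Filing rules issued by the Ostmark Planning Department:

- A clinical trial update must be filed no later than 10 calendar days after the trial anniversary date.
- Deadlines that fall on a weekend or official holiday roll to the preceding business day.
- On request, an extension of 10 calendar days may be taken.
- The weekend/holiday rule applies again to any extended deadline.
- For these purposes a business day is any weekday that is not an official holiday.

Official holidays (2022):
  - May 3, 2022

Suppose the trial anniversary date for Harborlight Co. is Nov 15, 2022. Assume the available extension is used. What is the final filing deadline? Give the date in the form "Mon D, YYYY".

From Nov 15, 2022, 10 calendar days later is Nov 25, 2022.
Nov 25, 2022 (Friday) is already a business day.
The 10-calendar-day extension moves the deadline from Nov 25, 2022 to Dec 5, 2022.
Dec 5, 2022 falls on a Monday, which is a business day, so no adjustment is needed.
Final deadline: Dec 5, 2022.

Dec 5, 2022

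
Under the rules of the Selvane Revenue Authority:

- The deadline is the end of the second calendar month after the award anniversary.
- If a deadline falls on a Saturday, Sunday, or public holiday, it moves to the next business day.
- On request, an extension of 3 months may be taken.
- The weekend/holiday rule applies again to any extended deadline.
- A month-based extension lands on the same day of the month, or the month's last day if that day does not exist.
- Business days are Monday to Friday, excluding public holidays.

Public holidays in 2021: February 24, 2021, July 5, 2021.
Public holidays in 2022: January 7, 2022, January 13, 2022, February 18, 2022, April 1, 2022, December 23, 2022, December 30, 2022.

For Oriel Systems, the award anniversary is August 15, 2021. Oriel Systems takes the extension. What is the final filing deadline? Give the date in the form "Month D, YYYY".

2 months after August 15, 2021 falls in October 2021; the last day of that month is October 31, 2021.
October 31, 2021 is a Sunday; the next business day is November 1, 2021 (Monday).
Add 3 months to November 1, 2021: February 1, 2022.
February 1, 2022 is a Tuesday and not a listed holiday, so it stands.
The final due date is February 1, 2022.

February 1, 2022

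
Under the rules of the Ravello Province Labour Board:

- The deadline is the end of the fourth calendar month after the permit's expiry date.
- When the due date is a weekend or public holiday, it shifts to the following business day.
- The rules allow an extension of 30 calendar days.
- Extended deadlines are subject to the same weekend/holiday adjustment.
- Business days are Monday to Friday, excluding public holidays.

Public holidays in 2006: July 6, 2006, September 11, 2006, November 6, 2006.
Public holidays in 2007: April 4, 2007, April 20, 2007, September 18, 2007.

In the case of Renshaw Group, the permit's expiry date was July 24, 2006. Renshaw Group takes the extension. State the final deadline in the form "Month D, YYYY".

4 months after July 24, 2006 is November 2006; that month ends on November 30, 2006.
November 30, 2006 is a Thursday and not a listed holiday, so it stands.
The 30-calendar-day extension moves the deadline from November 30, 2006 to December 30, 2006.
December 30, 2006 falls on a Saturday. Rolling to the next business day gives January 1, 2007, a Monday.
So the filing is due January 1, 2007.

January 1, 2007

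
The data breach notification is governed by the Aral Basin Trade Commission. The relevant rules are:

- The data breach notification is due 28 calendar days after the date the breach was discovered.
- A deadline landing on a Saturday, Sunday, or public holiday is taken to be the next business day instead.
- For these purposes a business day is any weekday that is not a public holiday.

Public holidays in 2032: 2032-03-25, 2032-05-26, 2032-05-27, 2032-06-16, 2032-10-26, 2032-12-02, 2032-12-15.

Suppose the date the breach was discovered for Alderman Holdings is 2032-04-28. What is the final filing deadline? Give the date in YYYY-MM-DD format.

2032-05-28

Trigger date 2032-04-28 + 28 calendar days = 2032-05-26.
Because 2032-05-26 is a listed holiday, the deadline becomes 2032-05-28 (Friday).
Deadline: 2032-05-28.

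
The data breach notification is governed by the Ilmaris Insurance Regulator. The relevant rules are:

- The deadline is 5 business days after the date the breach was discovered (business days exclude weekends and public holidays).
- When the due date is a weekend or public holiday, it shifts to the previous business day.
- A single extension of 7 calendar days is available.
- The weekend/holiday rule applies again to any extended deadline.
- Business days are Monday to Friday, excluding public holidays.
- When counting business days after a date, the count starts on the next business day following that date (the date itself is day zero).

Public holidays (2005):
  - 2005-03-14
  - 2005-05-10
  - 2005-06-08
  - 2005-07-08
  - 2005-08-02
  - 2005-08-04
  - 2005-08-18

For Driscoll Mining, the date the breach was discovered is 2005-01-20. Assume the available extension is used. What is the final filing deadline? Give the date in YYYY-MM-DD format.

2005-02-03

Starting the day after 2005-01-20 and counting 5 business days lands on 2005-01-27.
Since 2005-01-27 is a Thursday and not a holiday, the date is unchanged.
Add the 7 calendar-day extension to 2005-01-27: 2005-02-03.
2005-02-03 falls on a Thursday, which is a business day, so no adjustment is needed.
The final due date is 2005-02-03.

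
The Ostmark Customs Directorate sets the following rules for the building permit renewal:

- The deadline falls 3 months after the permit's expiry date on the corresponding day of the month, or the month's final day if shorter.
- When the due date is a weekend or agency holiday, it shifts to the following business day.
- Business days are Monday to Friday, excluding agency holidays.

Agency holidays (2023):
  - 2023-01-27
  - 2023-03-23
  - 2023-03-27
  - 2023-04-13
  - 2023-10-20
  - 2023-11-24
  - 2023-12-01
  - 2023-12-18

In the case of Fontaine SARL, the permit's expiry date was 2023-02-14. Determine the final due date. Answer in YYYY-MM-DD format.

3 months after 2023-02-14, on the same day of the month, is 2023-05-14.
2023-05-14 is a Sunday, so it moves to the next business day, 2023-05-15 (Monday).
The final due date is 2023-05-15.

2023-05-15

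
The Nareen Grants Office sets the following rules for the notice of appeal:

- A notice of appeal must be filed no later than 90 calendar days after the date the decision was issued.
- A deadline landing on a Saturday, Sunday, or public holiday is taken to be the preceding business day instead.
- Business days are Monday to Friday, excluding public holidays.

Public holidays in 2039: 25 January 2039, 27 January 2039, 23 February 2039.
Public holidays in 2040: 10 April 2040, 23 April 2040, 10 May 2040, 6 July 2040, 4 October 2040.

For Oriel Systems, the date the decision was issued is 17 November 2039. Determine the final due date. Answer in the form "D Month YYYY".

15 February 2040

Trigger date 17 November 2039 + 90 calendar days = 15 February 2040.
15 February 2040 (Wednesday) is already a business day.
Deadline: 15 February 2040.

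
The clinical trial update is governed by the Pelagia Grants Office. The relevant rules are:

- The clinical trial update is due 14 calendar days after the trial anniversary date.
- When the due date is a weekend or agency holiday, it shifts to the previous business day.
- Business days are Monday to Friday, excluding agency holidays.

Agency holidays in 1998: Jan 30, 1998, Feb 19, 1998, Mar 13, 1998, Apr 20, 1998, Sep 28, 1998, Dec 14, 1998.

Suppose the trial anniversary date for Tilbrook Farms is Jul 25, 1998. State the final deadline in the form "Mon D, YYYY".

Aug 7, 1998

14 calendar days after Jul 25, 1998 is Aug 8, 1998.
Because Aug 8, 1998 is a Saturday, the deadline becomes Aug 7, 1998 (Friday).
The final due date is Aug 7, 1998.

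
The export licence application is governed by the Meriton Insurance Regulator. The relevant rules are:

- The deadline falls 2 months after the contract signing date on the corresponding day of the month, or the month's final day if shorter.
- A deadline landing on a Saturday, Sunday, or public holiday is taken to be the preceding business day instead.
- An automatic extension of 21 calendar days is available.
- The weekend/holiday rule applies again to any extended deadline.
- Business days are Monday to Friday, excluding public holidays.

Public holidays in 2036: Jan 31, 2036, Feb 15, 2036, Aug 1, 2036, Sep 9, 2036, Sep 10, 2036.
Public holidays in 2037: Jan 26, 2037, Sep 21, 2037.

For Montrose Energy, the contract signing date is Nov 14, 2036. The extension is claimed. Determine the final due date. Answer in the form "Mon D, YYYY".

Moving 2 months forward from Nov 14, 2036 on the corresponding day gives Jan 14, 2037.
Jan 14, 2037 is a Wednesday and not a listed holiday, so it stands.
Applying the 21-calendar-day extension: Jan 14, 2037 + 21 days = Feb 4, 2037.
Since Feb 4, 2037 is a Wednesday and not a holiday, the date is unchanged.
Final deadline: Feb 4, 2037.

Feb 4, 2037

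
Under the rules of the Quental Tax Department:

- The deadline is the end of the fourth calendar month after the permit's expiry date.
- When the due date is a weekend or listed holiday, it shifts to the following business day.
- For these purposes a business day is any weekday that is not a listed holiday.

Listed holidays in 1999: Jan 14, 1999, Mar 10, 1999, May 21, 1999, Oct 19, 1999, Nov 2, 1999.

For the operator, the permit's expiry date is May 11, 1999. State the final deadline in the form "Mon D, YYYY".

Sep 30, 1999

4 months after May 11, 1999 is September 1999; that month ends on Sep 30, 1999.
Sep 30, 1999 (Thursday) is already a business day.
The final due date is Sep 30, 1999.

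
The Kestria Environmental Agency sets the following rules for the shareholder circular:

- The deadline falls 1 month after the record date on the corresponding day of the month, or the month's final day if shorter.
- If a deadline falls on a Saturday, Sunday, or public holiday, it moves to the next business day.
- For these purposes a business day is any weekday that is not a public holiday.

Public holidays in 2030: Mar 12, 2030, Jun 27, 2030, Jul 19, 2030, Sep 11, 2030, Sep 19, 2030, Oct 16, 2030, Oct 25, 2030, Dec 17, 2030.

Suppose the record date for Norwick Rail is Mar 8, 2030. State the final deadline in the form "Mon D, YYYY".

Apr 8, 2030

1 month after Mar 8, 2030, on the same day of the month, is Apr 8, 2030.
Apr 8, 2030 is a Monday and not a listed holiday, so it stands.
Deadline: Apr 8, 2030.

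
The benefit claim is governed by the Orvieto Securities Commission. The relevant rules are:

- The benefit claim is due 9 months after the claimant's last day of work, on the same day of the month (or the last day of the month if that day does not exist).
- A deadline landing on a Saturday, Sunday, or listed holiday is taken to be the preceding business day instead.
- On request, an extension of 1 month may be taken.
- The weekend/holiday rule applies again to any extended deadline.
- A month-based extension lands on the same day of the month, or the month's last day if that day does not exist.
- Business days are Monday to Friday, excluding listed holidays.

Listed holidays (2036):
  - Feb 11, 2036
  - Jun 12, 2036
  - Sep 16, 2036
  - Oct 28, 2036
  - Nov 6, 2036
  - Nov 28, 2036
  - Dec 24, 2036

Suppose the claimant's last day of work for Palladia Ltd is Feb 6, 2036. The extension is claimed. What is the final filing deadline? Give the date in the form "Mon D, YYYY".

Dec 5, 2036

Moving 9 months forward from Feb 6, 2036 on the corresponding day gives Nov 6, 2036.
Nov 6, 2036 is a listed holiday, so it moves to the preceding business day, Nov 5, 2036 (Wednesday).
The 1 month extension carries Nov 5, 2036 to Dec 5, 2036.
Dec 5, 2036 (Friday) is already a business day.
Deadline: Dec 5, 2036.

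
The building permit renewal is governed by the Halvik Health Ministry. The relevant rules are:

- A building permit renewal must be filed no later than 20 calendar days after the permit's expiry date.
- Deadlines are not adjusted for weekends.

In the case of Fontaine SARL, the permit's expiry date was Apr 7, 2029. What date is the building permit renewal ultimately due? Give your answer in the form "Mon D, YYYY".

Apr 27, 2029

Adding 20 calendar days to Apr 7, 2029 gives Apr 27, 2029.
No adjustment is made for weekends or holidays, so Apr 27, 2029 stands.
The final due date is Apr 27, 2029.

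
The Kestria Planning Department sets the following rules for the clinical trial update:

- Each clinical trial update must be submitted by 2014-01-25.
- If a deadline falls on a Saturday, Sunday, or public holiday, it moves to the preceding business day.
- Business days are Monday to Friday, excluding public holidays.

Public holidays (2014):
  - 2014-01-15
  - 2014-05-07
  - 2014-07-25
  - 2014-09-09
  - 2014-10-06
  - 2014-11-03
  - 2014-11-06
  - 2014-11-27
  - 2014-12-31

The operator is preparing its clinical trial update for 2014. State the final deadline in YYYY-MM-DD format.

2014-01-24

Start from the fixed due date, 2014-01-25.
Because 2014-01-25 is a Saturday, the deadline becomes 2014-01-24 (Friday).
Final deadline: 2014-01-24.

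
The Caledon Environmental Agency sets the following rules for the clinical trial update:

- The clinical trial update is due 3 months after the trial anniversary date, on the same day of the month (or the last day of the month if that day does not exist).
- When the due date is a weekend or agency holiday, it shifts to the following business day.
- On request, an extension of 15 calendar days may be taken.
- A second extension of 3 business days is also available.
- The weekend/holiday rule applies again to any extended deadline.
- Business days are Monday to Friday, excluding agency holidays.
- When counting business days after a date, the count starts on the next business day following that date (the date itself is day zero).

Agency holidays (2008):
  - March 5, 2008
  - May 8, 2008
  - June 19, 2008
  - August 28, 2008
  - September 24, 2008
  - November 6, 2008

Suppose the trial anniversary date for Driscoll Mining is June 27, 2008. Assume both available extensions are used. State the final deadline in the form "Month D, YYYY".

October 17, 2008

3 months after June 27, 2008, on the same day of the month, is September 27, 2008.
Because September 27, 2008 is a Saturday, the deadline becomes September 29, 2008 (Monday).
With the 15-day extension, September 29, 2008 becomes October 14, 2008.
Since October 14, 2008 is a Tuesday and not a holiday, the date is unchanged.
Counting 3 further business days from October 14, 2008 reaches October 17, 2008.
October 17, 2008 falls on a Friday, which is a business day, so no adjustment is needed.
Final deadline: October 17, 2008.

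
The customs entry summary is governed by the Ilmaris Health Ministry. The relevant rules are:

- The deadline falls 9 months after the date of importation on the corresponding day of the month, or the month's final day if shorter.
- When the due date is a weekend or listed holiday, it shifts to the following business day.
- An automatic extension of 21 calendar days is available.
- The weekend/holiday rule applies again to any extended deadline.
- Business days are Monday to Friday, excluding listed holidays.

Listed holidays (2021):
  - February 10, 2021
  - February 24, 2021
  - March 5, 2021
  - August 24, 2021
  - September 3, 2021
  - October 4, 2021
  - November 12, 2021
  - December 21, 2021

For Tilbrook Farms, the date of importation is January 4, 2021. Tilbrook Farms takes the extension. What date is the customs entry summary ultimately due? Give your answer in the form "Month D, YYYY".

October 26, 2021

9 months from January 4, 2021 is October 4, 2021.
Because October 4, 2021 is a listed holiday, the deadline becomes October 5, 2021 (Tuesday).
With the 21-day extension, October 5, 2021 becomes October 26, 2021.
Since October 26, 2021 is a Tuesday and not a holiday, the date is unchanged.
Final deadline: October 26, 2021.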